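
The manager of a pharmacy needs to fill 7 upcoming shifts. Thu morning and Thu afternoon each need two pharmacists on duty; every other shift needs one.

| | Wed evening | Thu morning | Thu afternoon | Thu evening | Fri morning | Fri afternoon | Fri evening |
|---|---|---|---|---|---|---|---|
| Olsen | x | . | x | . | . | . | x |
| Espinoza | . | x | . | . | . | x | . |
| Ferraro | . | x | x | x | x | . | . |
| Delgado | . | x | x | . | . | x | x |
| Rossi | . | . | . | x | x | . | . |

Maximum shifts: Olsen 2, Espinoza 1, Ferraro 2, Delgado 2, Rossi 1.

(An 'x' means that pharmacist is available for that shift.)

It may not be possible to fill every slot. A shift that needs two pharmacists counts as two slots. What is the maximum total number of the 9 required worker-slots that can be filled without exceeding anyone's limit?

Total capacity across all pharmacists is 2+1+2+2+1 = 8, and 9 slots are needed, so at most 8 can be filled.
An assignment achieving 8: Wed evening→Olsen, Thu morning→Ferraro+Delgado, Thu afternoon→Delgado, Thu evening→Ferraro, Fri morning→Rossi, Fri afternoon→Espinoza, Fri evening→Olsen.
Loads: Olsen 2/2, Espinoza 1/1, Ferraro 2/2, Delgado 2/2, Rossi 1/1.

8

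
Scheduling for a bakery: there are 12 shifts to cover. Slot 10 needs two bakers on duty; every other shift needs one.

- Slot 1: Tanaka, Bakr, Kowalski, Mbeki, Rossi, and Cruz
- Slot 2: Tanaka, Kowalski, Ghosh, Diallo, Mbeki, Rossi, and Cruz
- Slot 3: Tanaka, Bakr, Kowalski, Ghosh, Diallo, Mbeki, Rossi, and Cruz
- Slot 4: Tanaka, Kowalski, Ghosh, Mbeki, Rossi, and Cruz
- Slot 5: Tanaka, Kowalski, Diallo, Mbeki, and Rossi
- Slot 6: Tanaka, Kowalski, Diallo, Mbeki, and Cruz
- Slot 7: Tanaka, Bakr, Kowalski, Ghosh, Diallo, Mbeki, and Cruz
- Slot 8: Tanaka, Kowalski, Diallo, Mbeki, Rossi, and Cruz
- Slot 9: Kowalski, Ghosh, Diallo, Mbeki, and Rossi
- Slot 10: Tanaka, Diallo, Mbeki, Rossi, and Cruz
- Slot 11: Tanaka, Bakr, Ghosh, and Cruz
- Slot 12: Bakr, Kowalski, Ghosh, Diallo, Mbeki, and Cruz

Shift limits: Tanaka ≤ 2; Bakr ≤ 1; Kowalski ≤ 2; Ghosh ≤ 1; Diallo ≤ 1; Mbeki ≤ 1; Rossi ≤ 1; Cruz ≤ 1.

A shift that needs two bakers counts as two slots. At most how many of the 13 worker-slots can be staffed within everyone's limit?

Total capacity across all bakers is 2+1+2+1+1+1+1+1 = 10, and 13 slots are needed, so at most 10 can be filled.
An assignment achieving 10: Slot 1→Bakr, Slot 4→Ghosh, Slot 5→Tanaka, Slot 6→Kowalski, Slot 8→Rossi, Slot 9→Kowalski, Slot 10→Diallo+Mbeki, Slot 11→Tanaka, Slot 12→Cruz.
Loads: Tanaka 2/2, Bakr 1/1, Kowalski 2/2, Ghosh 1/1, Diallo 1/1, Mbeki 1/1, Rossi 1/1, Cruz 1/1.

10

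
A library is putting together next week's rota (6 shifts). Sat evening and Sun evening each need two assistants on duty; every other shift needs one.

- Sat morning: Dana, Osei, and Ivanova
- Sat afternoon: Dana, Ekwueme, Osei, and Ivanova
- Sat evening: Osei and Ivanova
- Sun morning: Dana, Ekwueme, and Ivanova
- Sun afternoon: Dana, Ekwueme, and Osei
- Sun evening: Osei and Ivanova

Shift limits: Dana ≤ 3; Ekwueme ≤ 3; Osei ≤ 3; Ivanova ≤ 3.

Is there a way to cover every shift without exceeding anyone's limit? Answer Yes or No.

Yes

Sat evening can only be covered by Osei and Ivanova, so that assignment is forced.
Sun evening can only be covered by Osei and Ivanova, so that assignment is forced.
One valid schedule: Sat morning→Dana, Sat afternoon→Ekwueme, Sat evening→Osei+Ivanova, Sun morning→Dana, Sun afternoon→Dana, Sun evening→Osei+Ivanova.
Loads: Dana 3/3, Ekwueme 1/3, Osei 2/3, Ivanova 2/3 — all within limits.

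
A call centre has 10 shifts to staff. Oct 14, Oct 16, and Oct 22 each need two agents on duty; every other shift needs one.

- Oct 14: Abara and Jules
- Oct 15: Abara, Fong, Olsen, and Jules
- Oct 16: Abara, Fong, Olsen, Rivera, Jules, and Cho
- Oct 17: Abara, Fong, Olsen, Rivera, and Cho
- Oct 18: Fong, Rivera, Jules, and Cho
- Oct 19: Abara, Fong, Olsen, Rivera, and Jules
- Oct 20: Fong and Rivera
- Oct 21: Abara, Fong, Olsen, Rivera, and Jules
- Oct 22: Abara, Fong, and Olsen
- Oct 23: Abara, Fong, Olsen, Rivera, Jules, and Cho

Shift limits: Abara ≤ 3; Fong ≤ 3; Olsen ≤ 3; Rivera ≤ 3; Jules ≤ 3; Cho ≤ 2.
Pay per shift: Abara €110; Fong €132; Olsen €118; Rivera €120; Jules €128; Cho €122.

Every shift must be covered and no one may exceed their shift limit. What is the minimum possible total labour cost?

€1544

Oct 14 can only be covered by Abara and Jules, so that assignment is forced.
Picking the cheapest available agent for each shift independently would cost €1484, but that ignores the shift limits.
An optimal schedule: Oct 14→Abara+Jules, Oct 15→Abara, Oct 16→Cho+Jules, Oct 17→Olsen, Oct 18→Rivera, Oct 19→Olsen, Oct 20→Rivera, Oct 21→Rivera, Oct 22→Abara+Olsen, Oct 23→Cho.
Total: 110 + 128 + 110 + 122 + 128 + 118 + 120 + 118 + 120 + 120 + 110 + 118 + 122 = €1544.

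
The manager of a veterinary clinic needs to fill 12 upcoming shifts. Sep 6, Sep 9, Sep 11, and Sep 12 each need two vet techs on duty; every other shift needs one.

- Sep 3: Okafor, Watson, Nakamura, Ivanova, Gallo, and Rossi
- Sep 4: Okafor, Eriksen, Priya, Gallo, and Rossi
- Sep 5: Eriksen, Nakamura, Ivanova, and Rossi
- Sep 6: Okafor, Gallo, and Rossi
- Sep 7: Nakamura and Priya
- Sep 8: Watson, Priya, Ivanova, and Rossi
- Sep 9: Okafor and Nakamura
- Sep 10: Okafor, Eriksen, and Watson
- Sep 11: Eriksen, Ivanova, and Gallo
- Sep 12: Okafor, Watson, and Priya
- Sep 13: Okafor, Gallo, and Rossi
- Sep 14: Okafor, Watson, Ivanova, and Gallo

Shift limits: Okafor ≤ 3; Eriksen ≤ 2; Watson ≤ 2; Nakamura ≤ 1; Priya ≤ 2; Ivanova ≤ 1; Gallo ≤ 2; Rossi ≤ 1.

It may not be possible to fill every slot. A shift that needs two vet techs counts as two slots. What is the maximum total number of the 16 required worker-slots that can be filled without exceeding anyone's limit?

Total capacity across all vet techs is 3+2+2+1+2+1+2+1 = 14, and 16 slots are needed, so at most 14 can be filled.
An assignment achieving 14: Sep 3→Rossi, Sep 4→Priya, Sep 5→Eriksen, Sep 6→Okafor+Gallo, Sep 7→Nakamura, Sep 8→Watson, Sep 9→Okafor, Sep 10→Okafor, Sep 11→Eriksen+Ivanova, Sep 12→Watson+Priya, Sep 13→Gallo.
Loads: Okafor 3/3, Eriksen 2/2, Watson 2/2, Nakamura 1/1, Priya 2/2, Ivanova 1/1, Gallo 2/2, Rossi 1/1.

14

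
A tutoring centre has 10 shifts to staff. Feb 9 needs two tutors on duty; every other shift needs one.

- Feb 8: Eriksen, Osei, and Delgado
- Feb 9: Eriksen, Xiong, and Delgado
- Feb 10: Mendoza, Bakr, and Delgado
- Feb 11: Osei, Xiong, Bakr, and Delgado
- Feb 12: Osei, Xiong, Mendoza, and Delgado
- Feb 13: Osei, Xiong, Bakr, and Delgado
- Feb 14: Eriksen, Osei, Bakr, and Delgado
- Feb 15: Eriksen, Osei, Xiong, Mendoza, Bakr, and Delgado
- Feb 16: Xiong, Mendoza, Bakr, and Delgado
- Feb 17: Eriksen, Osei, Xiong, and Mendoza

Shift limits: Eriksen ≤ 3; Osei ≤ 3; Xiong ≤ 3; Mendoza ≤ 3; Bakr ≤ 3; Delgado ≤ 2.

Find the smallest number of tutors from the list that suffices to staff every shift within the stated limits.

4

11 slots to fill and no one can take more than 3, so at least ⌈11/3⌉ = 4 tutors are needed.
Eriksen, Osei, Xiong, and Mendoza alone can cover everything: Feb 8→Eriksen, Feb 9→Eriksen+Xiong, Feb 10→Mendoza, Feb 11→Osei, Feb 12→Osei, Feb 13→Osei, Feb 14→Eriksen, Feb 15→Xiong, Feb 16→Xiong, Feb 17→Mendoza.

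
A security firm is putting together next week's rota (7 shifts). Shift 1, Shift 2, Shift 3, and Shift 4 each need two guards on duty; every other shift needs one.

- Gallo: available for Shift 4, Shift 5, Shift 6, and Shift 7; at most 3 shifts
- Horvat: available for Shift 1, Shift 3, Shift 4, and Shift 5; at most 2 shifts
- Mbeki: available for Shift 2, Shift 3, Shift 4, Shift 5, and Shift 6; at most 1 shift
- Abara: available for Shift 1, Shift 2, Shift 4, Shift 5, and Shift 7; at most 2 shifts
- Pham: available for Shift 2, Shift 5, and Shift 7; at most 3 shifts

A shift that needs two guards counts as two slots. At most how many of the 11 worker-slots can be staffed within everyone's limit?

Total capacity across all guards is 3+2+1+2+3 = 11, and 11 slots are needed, so at most 11 can be filled.
Shifts {Shift 1, Shift 2, Shift 3, Shift 4} need 8 slots but only Gallo, Horvat, Mbeki, Abara, and Pham are available for them, supplying at most 7 — so at least 1 slot must go unfilled.
An assignment achieving 10: Shift 1→Horvat+Abara, Shift 2→Abara+Pham, Shift 3→Horvat+Mbeki, Shift 4→Gallo, Shift 5→Pham, Shift 6→Gallo, Shift 7→Gallo.
Loads: Gallo 3/3, Horvat 2/2, Mbeki 1/1, Abara 2/2, Pham 2/3.

10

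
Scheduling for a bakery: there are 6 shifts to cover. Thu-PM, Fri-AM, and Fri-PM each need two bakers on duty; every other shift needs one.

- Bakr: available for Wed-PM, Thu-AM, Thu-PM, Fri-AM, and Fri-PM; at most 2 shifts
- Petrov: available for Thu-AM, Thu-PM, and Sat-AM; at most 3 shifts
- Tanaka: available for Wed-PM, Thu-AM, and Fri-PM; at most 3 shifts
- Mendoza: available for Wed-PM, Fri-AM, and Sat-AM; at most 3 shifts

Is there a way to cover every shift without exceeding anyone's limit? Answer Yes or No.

Total capacity is 11 and 9 slots are needed, so capacity alone doesn't rule it out.
Shifts {Thu-PM, Fri-AM, Fri-PM} need 6 worker-slots in total, but the bakers available for any of those shifts (Bakr, Petrov, Tanaka, and Mendoza) can supply at most 5 among them. So no valid schedule exists.

No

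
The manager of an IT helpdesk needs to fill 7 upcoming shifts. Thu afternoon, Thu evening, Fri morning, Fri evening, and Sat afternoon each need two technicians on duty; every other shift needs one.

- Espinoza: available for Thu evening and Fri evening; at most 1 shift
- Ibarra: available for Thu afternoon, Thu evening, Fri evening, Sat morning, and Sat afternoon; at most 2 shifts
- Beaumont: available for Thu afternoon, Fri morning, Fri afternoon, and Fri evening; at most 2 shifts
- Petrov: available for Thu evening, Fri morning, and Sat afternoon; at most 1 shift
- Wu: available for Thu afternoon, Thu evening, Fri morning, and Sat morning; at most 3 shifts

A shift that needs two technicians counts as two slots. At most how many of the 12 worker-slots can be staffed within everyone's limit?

9

Total capacity across all technicians is 1+2+2+1+3 = 9, and 12 slots are needed, so at most 9 can be filled.
An assignment achieving 9: Thu afternoon→Beaumont+Wu, Thu evening→Wu, Fri morning→Wu, Fri afternoon→Beaumont, Fri evening→Espinoza, Sat morning→Ibarra, Sat afternoon→Ibarra+Petrov.
Loads: Espinoza 1/1, Ibarra 2/2, Beaumont 2/2, Petrov 1/1, Wu 3/3.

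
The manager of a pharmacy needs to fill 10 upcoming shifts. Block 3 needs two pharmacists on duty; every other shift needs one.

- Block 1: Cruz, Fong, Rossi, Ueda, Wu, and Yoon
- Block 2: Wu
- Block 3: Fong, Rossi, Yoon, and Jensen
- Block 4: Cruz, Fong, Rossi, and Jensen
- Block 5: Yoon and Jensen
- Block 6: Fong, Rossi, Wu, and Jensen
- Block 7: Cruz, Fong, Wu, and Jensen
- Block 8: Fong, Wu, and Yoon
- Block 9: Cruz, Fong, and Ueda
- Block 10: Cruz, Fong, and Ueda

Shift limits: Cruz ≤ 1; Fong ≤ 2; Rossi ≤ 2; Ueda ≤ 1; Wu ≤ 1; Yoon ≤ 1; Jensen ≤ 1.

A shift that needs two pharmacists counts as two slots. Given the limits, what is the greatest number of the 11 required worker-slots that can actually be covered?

Total capacity across all pharmacists is 1+2+2+1+1+1+1 = 9, and 11 slots are needed, so at most 9 can be filled.
An assignment achieving 9: Block 1→Ueda, Block 2→Wu, Block 3→Rossi+Jensen, Block 4→Rossi, Block 5→Yoon, Block 8→Fong, Block 9→Cruz, Block 10→Fong.
Loads: Cruz 1/1, Fong 2/2, Rossi 2/2, Ueda 1/1, Wu 1/1, Yoon 1/1, Jensen 1/1.

9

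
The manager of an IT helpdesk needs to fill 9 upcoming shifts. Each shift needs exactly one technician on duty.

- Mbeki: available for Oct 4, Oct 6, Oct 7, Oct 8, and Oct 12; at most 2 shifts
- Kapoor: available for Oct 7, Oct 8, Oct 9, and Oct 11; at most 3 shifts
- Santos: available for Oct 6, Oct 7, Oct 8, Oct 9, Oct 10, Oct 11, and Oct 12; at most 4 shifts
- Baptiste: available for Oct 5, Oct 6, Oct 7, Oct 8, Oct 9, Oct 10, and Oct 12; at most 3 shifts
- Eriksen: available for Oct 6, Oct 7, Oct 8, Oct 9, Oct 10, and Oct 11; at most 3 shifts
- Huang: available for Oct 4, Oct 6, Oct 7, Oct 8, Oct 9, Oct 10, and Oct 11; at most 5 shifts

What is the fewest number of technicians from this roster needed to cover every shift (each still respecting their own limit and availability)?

3

9 slots to fill and no one can take more than 5, so at least ⌈9/5⌉ = 2 technicians are needed.
No set of 2 technicians can cover every shift (each such set leaves at least one shift with no one available or exceeds a cap).
Mbeki, Santos, and Baptiste alone can cover everything: Oct 4→Mbeki, Oct 5→Baptiste, Oct 6→Mbeki, Oct 7→Santos, Oct 8→Baptiste, Oct 9→Santos, Oct 10→Santos, Oct 11→Santos, Oct 12→Baptiste.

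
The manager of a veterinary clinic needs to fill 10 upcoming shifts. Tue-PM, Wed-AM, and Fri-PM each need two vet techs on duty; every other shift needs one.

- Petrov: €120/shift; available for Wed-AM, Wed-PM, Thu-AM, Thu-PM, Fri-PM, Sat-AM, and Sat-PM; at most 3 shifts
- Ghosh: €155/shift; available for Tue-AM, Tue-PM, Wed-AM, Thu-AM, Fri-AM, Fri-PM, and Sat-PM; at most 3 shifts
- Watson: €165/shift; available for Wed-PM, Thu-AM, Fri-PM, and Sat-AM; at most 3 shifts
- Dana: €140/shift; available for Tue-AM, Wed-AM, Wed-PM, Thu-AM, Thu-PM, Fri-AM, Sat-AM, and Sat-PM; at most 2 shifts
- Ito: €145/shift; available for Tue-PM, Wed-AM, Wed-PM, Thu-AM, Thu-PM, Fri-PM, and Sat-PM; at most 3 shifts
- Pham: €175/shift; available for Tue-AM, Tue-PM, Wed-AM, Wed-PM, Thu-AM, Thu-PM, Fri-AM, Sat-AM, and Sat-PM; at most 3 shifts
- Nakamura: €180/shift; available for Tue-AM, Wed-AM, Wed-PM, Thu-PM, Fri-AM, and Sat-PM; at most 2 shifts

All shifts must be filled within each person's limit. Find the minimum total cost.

€1870

Picking the cheapest available vet tech for each shift independently would cost €1705, but that ignores the shift limits.
An optimal schedule: Tue-AM→Ghosh, Tue-PM→Ghosh+Ito, Wed-AM→Dana+Ito, Wed-PM→Petrov, Thu-AM→Watson, Thu-PM→Petrov, Fri-AM→Ghosh, Fri-PM→Watson+Ito, Sat-AM→Petrov, Sat-PM→Dana.
Total: 155 + 155 + 145 + 140 + 145 + 120 + 165 + 120 + 155 + 165 + 145 + 120 + 140 = €1870.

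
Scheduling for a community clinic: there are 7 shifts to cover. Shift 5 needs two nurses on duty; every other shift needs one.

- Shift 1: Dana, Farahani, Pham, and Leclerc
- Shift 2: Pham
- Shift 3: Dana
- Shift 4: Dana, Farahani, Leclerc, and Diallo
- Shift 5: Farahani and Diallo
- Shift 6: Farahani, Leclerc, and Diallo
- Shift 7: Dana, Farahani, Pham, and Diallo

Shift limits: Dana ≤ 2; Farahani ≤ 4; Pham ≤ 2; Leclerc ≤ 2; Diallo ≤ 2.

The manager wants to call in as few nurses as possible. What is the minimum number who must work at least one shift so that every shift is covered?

8 slots to fill and no one can take more than 4, so at least ⌈8/4⌉ = 2 nurses are needed.
Shifts {Shift 2, Shift 3, Shift 5} need 4 slots, but among the nurses available for them (Dana, Farahani, Pham, and Diallo) any 3 together supply at most 3. So 3 nurses are not enough.
Dana, Farahani, Pham, and Diallo alone can cover everything: Shift 1→Dana, Shift 2→Pham, Shift 3→Dana, Shift 4→Farahani, Shift 5→Farahani+Diallo, Shift 6→Farahani, Shift 7→Farahani.

4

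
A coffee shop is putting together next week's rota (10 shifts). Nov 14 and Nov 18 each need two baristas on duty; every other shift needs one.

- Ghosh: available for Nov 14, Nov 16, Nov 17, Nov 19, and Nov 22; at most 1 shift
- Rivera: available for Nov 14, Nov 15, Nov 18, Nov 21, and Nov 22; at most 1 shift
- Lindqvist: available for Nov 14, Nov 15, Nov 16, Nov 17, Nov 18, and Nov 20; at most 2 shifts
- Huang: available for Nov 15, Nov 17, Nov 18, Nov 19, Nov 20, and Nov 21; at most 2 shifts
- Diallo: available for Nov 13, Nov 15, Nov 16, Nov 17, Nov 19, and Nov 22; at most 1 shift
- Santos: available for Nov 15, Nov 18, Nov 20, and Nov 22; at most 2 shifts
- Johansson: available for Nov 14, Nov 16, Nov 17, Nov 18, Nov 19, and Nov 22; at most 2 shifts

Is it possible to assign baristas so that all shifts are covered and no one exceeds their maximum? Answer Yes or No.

Total capacity is 1+1+2+2+1+2+2 = 11 but 12 worker-slots are needed — infeasible.

No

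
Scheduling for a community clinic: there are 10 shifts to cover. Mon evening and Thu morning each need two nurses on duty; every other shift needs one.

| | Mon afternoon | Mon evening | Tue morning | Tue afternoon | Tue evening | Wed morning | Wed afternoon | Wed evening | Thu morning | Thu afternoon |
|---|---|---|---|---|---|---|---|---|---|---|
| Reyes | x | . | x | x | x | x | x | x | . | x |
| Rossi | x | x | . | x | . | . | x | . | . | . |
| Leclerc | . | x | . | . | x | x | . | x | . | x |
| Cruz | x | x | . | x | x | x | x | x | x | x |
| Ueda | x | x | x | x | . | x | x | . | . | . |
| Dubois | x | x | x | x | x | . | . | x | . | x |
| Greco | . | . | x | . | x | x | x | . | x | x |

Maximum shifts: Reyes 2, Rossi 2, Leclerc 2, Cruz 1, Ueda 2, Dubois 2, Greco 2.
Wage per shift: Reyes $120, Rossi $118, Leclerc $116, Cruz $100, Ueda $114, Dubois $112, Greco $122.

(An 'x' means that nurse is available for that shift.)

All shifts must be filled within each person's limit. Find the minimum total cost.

$1382

Thu morning can only be covered by Cruz and Greco, so that assignment is forced.
Picking the cheapest available nurse for each shift independently would cost $1246, but that ignores the shift limits.
An optimal schedule: Mon afternoon→Rossi, Mon evening→Ueda+Dubois, Tue morning→Reyes, Tue afternoon→Rossi, Tue evening→Leclerc, Wed morning→Leclerc, Wed afternoon→Ueda, Wed evening→Reyes, Thu morning→Cruz+Greco, Thu afternoon→Dubois.
Total: 118 + 114 + 112 + 120 + 118 + 116 + 116 + 114 + 120 + 100 + 122 + 112 = $1382.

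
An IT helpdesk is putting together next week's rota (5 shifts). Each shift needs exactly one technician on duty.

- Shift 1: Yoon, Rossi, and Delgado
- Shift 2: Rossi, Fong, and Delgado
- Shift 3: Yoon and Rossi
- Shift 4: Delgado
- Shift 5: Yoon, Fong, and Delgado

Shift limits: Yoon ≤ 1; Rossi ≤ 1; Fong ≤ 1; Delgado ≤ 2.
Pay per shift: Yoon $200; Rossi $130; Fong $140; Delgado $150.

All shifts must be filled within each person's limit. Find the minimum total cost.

$770

Shift 4 can only be covered by Delgado, so that assignment is forced.
Picking the cheapest available technician for each shift independently would cost $680, but that ignores the shift limits.
An optimal schedule: Shift 1→Rossi, Shift 2→Fong, Shift 3→Yoon, Shift 4→Delgado, Shift 5→Delgado.
Total: 130 + 140 + 200 + 150 + 150 = $770.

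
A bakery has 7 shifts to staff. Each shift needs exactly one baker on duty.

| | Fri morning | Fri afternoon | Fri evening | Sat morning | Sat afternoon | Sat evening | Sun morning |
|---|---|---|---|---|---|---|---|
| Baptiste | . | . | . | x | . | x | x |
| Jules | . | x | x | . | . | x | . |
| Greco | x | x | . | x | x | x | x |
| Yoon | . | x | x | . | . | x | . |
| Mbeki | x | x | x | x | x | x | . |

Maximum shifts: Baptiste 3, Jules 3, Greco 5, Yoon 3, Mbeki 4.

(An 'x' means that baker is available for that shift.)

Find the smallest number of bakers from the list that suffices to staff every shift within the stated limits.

7 slots to fill and no one can take more than 5, so at least ⌈7/5⌉ = 2 bakers are needed.
Baptiste and Mbeki alone can cover everything: Fri morning→Mbeki, Fri afternoon→Mbeki, Fri evening→Mbeki, Sat morning→Baptiste, Sat afternoon→Mbeki, Sat evening→Baptiste, Sun morning→Baptiste.

2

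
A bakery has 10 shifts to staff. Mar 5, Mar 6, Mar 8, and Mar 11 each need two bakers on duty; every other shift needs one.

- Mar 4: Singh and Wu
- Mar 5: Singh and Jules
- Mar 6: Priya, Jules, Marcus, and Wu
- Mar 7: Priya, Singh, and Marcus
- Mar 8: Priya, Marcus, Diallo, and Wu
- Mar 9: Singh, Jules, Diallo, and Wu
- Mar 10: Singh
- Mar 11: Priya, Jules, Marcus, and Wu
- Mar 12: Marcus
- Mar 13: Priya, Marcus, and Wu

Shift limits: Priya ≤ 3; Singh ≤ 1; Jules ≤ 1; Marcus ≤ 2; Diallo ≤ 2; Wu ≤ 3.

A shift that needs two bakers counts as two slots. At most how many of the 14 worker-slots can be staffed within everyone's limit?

12

Total capacity across all bakers is 3+1+1+2+2+3 = 12, and 14 slots are needed, so at most 12 can be filled.
An assignment achieving 12: Mar 4→Wu, Mar 5→Jules, Mar 6→Priya+Marcus, Mar 7→Priya, Mar 8→Diallo+Wu, Mar 9→Diallo, Mar 10→Singh, Mar 11→Wu, Mar 12→Marcus, Mar 13→Priya.
Loads: Priya 3/3, Singh 1/1, Jules 1/1, Marcus 2/2, Diallo 2/2, Wu 3/3.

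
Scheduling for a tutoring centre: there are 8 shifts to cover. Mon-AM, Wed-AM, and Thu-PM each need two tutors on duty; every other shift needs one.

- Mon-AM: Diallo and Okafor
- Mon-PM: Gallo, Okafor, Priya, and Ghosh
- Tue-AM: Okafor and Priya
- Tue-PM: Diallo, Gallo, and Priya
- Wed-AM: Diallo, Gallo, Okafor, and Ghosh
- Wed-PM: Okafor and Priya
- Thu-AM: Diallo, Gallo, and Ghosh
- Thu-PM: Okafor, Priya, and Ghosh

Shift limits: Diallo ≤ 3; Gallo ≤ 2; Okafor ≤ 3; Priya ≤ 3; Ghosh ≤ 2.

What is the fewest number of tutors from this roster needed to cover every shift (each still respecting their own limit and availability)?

4

11 slots to fill and no one can take more than 3, so at least ⌈11/3⌉ = 4 tutors are needed.
Diallo, Gallo, Okafor, and Priya alone can cover everything: Mon-AM→Diallo+Okafor, Mon-PM→Gallo, Tue-AM→Okafor, Tue-PM→Priya, Wed-AM→Diallo+Gallo, Wed-PM→Priya, Thu-AM→Diallo, Thu-PM→Okafor+Priya.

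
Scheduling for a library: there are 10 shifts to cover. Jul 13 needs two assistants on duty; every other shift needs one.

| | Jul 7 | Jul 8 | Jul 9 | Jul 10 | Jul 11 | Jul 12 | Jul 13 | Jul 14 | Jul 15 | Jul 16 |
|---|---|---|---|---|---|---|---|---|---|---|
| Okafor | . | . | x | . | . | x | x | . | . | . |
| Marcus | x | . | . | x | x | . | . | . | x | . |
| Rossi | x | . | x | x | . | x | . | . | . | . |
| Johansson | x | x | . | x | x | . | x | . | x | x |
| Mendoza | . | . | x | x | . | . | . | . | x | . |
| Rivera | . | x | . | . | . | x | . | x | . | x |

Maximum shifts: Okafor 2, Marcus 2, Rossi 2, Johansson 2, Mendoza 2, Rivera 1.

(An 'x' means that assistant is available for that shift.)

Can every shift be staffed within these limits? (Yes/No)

No

Total capacity is 11 and 11 slots are needed, so capacity alone doesn't rule it out.
Shifts {Jul 8, Jul 13, Jul 14, Jul 16} need 5 worker-slots in total, but the assistants available for any of those shifts (Okafor, Johansson, and Rivera) can supply at most 4 among them. So no valid schedule exists.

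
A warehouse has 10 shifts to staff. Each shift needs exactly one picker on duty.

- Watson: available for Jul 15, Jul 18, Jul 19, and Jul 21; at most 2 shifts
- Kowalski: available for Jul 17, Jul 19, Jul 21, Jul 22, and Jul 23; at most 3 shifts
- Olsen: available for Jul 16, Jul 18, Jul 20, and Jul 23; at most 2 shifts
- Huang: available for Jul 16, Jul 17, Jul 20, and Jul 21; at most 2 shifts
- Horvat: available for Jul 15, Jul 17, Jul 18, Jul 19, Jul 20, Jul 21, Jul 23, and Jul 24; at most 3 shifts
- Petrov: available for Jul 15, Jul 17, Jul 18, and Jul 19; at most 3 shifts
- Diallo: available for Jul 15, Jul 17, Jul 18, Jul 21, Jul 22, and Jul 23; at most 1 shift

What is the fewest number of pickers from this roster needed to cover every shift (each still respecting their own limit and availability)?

10 slots to fill and no one can take more than 3, so at least ⌈10/3⌉ = 4 pickers are needed.
Watson, Kowalski, Olsen, and Horvat alone can cover everything: Jul 15→Watson, Jul 16→Olsen, Jul 17→Kowalski, Jul 18→Watson, Jul 19→Kowalski, Jul 20→Olsen, Jul 21→Horvat, Jul 22→Kowalski, Jul 23→Horvat, Jul 24→Horvat.

4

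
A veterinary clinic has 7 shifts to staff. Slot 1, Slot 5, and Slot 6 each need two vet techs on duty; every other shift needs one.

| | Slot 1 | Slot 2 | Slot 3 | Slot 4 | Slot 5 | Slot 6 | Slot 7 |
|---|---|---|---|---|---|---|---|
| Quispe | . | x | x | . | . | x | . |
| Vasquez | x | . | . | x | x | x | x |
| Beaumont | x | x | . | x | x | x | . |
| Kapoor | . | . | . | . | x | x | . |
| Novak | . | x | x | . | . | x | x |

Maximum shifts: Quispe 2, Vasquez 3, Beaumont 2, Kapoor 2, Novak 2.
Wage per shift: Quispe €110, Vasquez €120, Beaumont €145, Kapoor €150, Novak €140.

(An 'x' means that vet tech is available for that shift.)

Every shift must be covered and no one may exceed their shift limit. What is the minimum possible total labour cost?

€1300

Slot 1 can only be covered by Vasquez and Beaumont, so that assignment is forced.
Picking the cheapest available vet tech for each shift independently would cost €1220, but that ignores the shift limits.
An optimal schedule: Slot 1→Vasquez+Beaumont, Slot 2→Novak, Slot 3→Quispe, Slot 4→Vasquez, Slot 5→Beaumont+Kapoor, Slot 6→Quispe+Novak, Slot 7→Vasquez.
Total: 120 + 145 + 140 + 110 + 120 + 145 + 150 + 110 + 140 + 120 = €1300.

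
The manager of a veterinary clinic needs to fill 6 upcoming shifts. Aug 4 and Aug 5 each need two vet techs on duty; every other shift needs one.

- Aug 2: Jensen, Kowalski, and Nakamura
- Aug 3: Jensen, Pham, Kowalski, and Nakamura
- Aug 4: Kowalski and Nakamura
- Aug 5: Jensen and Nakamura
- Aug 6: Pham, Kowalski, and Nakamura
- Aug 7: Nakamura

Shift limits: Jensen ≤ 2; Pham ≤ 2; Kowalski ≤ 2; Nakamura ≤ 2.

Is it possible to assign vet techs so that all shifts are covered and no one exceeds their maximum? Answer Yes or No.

No

Total capacity is 8 and 8 slots are needed, so capacity alone doesn't rule it out.
Shifts {Aug 4, Aug 5, Aug 7} need 5 worker-slots in total, but the vet techs available for any of those shifts (Jensen, Kowalski, and Nakamura) can supply at most 4 among them. So no valid schedule exists.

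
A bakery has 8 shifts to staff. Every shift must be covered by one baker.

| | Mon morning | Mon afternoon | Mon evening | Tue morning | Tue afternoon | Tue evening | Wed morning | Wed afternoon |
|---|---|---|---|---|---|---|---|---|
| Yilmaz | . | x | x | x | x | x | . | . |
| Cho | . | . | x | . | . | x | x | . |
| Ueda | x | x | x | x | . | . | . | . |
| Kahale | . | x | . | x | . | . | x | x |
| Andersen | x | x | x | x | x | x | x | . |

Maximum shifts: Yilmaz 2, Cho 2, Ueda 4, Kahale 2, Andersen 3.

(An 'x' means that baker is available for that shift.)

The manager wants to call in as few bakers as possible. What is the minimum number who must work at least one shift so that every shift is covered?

3

8 slots to fill and no one can take more than 4, so at least ⌈8/4⌉ = 2 bakers are needed.
Any 2 bakers together have capacity at most 4+3 = 7 < 8 slots, so 2 can never suffice.
Yilmaz, Ueda, and Kahale alone can cover everything: Mon morning→Ueda, Mon afternoon→Ueda, Mon evening→Ueda, Tue morning→Ueda, Tue afternoon→Yilmaz, Tue evening→Yilmaz, Wed morning→Kahale, Wed afternoon→Kahale.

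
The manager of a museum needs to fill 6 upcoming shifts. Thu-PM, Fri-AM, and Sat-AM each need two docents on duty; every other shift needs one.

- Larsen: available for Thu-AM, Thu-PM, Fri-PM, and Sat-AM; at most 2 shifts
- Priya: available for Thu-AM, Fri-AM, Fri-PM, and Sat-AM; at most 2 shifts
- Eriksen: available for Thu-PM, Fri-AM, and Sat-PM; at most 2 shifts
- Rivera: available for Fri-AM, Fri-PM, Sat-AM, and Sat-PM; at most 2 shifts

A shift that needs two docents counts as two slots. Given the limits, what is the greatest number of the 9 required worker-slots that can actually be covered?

Total capacity across all docents is 2+2+2+2 = 8, and 9 slots are needed, so at most 8 can be filled.
An assignment achieving 8: Thu-AM→Larsen, Thu-PM→Larsen+Eriksen, Fri-AM→Priya+Rivera, Fri-PM→Priya, Sat-AM→Rivera, Sat-PM→Eriksen.
Loads: Larsen 2/2, Priya 2/2, Eriksen 2/2, Rivera 2/2.

8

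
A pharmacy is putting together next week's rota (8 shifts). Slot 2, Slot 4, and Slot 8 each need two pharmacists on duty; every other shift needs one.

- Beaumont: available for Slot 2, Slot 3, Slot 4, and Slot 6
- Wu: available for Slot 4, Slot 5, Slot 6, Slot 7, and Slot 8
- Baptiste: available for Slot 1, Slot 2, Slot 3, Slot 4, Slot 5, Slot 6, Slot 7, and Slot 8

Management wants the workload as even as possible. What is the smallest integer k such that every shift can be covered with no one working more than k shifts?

4

With 3 pharmacists and 11 worker-slots to fill, someone must work at least ⌈11/3⌉ = 4 shifts, so k ≥ 4.
k = 4 works: Slot 1→Baptiste, Slot 2→Beaumont+Baptiste, Slot 3→Beaumont, Slot 4→Beaumont+Wu, Slot 5→Wu, Slot 6→Beaumont, Slot 7→Wu, Slot 8→Wu+Baptiste.
Loads: Beaumont 4, Wu 4, Baptiste 3 — all ≤ 4.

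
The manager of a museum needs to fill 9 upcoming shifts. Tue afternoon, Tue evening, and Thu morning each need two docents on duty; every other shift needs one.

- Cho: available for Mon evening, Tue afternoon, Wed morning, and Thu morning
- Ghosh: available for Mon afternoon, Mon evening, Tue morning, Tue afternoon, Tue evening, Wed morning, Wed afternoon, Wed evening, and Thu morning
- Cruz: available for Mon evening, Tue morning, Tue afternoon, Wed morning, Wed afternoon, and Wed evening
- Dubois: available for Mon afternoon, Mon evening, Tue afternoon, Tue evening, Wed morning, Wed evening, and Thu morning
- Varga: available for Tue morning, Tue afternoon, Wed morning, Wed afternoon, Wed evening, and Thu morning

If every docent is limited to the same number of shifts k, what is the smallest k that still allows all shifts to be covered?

With 5 docents and 12 worker-slots to fill, someone must work at least ⌈12/5⌉ = 3 shifts, so k ≥ 3.
k = 3 works: Mon afternoon→Ghosh, Mon evening→Cho, Tue morning→Ghosh, Tue afternoon→Cruz+Dubois, Tue evening→Ghosh+Dubois, Wed morning→Cho, Wed afternoon→Cruz, Wed evening→Cruz, Thu morning→Cho+Dubois.
Loads: Cho 3, Ghosh 3, Cruz 3, Dubois 3, Varga 0 — all ≤ 3.

3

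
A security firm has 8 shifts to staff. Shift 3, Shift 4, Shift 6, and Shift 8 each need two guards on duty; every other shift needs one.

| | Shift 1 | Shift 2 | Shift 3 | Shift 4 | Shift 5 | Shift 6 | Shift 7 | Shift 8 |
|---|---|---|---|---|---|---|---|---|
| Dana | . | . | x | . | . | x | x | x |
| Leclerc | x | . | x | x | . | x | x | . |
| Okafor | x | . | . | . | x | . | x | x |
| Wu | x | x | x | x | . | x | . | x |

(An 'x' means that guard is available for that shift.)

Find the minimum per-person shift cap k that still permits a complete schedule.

With 4 guards and 12 worker-slots to fill, someone must work at least ⌈12/4⌉ = 3 shifts, so k ≥ 3.
k = 3 works: Shift 1→Leclerc, Shift 2→Wu, Shift 3→Dana+Leclerc, Shift 4→Leclerc+Wu, Shift 5→Okafor, Shift 6→Dana+Wu, Shift 7→Okafor, Shift 8→Dana+Okafor.
Loads: Dana 3, Leclerc 3, Okafor 3, Wu 3 — all ≤ 3.

3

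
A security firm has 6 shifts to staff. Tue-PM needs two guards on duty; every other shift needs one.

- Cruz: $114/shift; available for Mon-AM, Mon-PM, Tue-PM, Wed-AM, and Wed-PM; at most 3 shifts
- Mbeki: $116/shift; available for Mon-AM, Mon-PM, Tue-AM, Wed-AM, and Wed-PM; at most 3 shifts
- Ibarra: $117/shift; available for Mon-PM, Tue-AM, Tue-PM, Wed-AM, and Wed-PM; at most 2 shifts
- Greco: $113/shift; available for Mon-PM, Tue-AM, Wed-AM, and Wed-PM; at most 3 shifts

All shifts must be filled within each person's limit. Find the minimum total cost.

Tue-PM can only be covered by Cruz and Ibarra, so that assignment is forced.
Picking the cheapest available guard for each shift independently would cost $797, but that ignores the shift limits.
An optimal schedule: Mon-AM→Cruz, Mon-PM→Greco, Tue-AM→Greco, Tue-PM→Cruz+Ibarra, Wed-AM→Greco, Wed-PM→Cruz.
Total: 114 + 113 + 113 + 114 + 117 + 113 + 114 = $798.

$798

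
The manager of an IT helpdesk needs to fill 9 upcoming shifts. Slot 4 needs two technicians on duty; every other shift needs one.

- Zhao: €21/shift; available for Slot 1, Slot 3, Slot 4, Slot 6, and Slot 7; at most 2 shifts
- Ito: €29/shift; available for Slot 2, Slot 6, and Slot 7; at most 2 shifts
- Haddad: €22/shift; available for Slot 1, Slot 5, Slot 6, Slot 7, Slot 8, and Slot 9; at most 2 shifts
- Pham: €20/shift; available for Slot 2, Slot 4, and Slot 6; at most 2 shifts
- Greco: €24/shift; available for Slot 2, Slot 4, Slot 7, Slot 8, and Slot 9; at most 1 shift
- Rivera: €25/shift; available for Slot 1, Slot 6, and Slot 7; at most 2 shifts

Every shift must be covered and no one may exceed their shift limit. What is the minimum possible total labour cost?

€229

Slot 3 can only be covered by Zhao, so that assignment is forced.
Slot 5 can only be covered by Haddad, so that assignment is forced.
Picking the cheapest available technician for each shift independently would cost €210, but that ignores the shift limits.
An optimal schedule: Slot 1→Rivera, Slot 2→Pham, Slot 3→Zhao, Slot 4→Pham+Zhao, Slot 5→Haddad, Slot 6→Rivera, Slot 7→Ito, Slot 8→Haddad, Slot 9→Greco.
Total: 25 + 20 + 21 + 20 + 21 + 22 + 25 + 29 + 22 + 24 = €229.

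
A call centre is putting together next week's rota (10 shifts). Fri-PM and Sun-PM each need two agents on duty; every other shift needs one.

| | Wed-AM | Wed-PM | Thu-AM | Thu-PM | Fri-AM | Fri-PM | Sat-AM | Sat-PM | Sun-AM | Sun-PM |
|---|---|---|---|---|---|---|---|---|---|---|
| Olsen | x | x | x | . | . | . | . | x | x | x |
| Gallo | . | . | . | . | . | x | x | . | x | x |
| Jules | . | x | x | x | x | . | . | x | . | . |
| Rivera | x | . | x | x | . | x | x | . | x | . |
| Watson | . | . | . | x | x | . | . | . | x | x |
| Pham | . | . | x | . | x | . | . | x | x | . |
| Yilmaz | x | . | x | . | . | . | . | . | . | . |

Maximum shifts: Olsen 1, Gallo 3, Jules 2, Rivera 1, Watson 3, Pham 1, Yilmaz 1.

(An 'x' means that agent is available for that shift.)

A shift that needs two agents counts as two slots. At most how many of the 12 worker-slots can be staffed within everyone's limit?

Total capacity across all agents is 1+3+2+1+3+1+1 = 12, and 12 slots are needed, so at most 12 can be filled.
An assignment achieving 12: Wed-AM→Yilmaz, Wed-PM→Olsen, Thu-AM→Pham, Thu-PM→Jules, Fri-AM→Watson, Fri-PM→Gallo+Rivera, Sat-AM→Gallo, Sat-PM→Jules, Sun-AM→Watson, Sun-PM→Gallo+Watson.
Loads: Olsen 1/1, Gallo 3/3, Jules 2/2, Rivera 1/1, Watson 3/3, Pham 1/1, Yilmaz 1/1.

12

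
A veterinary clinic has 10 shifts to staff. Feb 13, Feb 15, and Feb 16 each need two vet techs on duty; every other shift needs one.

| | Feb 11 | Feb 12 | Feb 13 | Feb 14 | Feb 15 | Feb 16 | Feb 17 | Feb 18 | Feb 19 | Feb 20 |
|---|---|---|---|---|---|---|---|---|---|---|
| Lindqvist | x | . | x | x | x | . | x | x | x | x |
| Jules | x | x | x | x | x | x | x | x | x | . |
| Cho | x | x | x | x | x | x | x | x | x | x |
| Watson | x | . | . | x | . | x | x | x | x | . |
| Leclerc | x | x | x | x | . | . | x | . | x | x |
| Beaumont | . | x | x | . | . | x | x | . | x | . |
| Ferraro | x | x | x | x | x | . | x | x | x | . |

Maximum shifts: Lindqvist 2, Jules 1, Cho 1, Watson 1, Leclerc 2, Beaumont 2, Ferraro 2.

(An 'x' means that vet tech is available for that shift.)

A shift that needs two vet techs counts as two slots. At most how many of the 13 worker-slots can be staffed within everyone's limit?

Total capacity across all vet techs is 2+1+1+1+2+2+2 = 11, and 13 slots are needed, so at most 11 can be filled.
An assignment achieving 11: Feb 11→Leclerc, Feb 12→Leclerc, Feb 13→Beaumont+Ferraro, Feb 15→Lindqvist+Jules, Feb 16→Cho+Watson, Feb 17→Beaumont, Feb 18→Ferraro, Feb 20→Lindqvist.
Loads: Lindqvist 2/2, Jules 1/1, Cho 1/1, Watson 1/1, Leclerc 2/2, Beaumont 2/2, Ferraro 2/2.

11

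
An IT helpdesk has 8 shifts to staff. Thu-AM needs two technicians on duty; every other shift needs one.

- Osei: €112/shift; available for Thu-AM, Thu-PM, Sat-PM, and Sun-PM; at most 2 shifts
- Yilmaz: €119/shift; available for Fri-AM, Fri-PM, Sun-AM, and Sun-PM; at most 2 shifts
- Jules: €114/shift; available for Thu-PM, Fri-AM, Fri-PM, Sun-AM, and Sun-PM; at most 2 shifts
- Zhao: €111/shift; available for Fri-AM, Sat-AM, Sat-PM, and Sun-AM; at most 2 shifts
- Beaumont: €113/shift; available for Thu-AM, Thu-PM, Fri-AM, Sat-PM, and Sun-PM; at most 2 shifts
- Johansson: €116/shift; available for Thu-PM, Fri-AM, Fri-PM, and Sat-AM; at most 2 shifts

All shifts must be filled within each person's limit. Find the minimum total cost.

€1016

Thu-AM can only be covered by Osei and Beaumont, so that assignment is forced.
Picking the cheapest available technician for each shift independently would cost €1007, but that ignores the shift limits.
An optimal schedule: Thu-AM→Osei+Beaumont, Thu-PM→Osei, Fri-AM→Johansson, Fri-PM→Jules, Sat-AM→Zhao, Sat-PM→Zhao, Sun-AM→Jules, Sun-PM→Beaumont.
Total: 112 + 113 + 112 + 116 + 114 + 111 + 111 + 114 + 113 = €1016.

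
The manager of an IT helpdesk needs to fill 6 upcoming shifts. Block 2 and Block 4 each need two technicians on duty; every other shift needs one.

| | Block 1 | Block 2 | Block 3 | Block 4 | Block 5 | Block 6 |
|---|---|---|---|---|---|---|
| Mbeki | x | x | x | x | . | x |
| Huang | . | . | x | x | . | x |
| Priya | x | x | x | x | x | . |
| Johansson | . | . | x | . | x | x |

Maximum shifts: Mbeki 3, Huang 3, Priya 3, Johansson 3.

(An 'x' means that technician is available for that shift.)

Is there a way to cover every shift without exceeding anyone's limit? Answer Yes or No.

Yes

Block 2 can only be covered by Mbeki and Priya, so that assignment is forced.
One valid schedule: Block 1→Mbeki, Block 2→Mbeki+Priya, Block 3→Huang, Block 4→Mbeki+Huang, Block 5→Priya, Block 6→Huang.
Loads: Mbeki 3/3, Huang 3/3, Priya 2/3, Johansson 0/3 — all within limits.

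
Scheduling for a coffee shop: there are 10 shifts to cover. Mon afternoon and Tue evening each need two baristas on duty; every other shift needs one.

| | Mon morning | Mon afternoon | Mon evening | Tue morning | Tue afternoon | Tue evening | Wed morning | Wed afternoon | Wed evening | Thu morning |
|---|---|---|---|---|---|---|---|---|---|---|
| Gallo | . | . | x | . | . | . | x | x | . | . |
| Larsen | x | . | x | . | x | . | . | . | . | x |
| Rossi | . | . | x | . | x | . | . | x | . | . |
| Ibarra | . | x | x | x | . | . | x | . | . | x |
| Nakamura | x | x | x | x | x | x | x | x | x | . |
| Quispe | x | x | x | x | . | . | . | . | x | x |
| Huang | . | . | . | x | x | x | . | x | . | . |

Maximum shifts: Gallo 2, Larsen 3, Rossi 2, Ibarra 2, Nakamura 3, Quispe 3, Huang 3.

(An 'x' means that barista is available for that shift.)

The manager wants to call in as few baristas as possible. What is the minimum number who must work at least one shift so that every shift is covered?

12 slots to fill and no one can take more than 3, so at least ⌈12/3⌉ = 4 baristas are needed.
Larsen, Nakamura, Quispe, and Huang alone can cover everything: Mon morning→Larsen, Mon afternoon→Nakamura+Quispe, Mon evening→Larsen, Tue morning→Quispe, Tue afternoon→Huang, Tue evening→Nakamura+Huang, Wed morning→Nakamura, Wed afternoon→Huang, Wed evening→Quispe, Thu morning→Larsen.

4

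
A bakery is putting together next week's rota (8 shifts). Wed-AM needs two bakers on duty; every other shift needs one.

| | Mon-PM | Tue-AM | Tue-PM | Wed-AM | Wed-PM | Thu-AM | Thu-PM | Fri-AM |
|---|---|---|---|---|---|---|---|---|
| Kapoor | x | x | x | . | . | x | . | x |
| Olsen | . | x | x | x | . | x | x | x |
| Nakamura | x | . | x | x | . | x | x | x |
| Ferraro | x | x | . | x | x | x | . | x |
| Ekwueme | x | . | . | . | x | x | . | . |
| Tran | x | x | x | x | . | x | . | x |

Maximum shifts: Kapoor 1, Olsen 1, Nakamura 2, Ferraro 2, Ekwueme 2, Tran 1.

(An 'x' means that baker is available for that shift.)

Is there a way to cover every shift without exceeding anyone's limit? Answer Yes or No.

One valid schedule: Mon-PM→Ekwueme, Tue-AM→Kapoor, Tue-PM→Nakamura, Wed-AM→Ferraro+Tran, Wed-PM→Ferraro, Thu-AM→Ekwueme, Thu-PM→Olsen, Fri-AM→Nakamura.
Loads: Kapoor 1/1, Olsen 1/1, Nakamura 2/2, Ferraro 2/2, Ekwueme 2/2, Tran 1/1 — all within limits.

Yes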